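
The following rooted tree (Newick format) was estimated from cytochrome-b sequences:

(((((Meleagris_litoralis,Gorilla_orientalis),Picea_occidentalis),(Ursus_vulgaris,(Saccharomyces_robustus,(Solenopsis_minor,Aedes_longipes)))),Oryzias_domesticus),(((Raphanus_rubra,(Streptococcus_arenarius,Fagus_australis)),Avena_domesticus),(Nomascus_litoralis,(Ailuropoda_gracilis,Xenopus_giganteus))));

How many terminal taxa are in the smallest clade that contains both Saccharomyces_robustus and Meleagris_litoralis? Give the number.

The MRCA of Saccharomyces_robustus and Meleagris_litoralis is the node subtending (((Meleagris_litoralis,Gorilla_orientalis),Picea_occidentalis),(Ursus_vulgaris,(Saccharomyces_robustus,(Solenopsis_minor,Aedes_longipes)))).
That clade contains 7 terminal taxa: Aedes_longipes, Gorilla_orientalis, Meleagris_litoralis, Picea_occidentalis, Saccharomyces_robustus, Solenopsis_minor, Ursus_vulgaris.

7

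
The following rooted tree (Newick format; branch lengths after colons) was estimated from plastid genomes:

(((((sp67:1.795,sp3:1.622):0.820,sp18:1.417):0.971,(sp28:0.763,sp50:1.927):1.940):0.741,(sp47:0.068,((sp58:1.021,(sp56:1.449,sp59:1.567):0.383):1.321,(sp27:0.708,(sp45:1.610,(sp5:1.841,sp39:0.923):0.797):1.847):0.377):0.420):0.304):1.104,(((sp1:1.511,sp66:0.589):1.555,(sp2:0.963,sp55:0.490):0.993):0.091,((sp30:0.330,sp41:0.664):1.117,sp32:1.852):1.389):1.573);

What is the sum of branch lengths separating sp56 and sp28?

7.321

The path runs sp56 → … → MRCA → … → sp28; the MRCA is the node subtending ((((sp67,sp3),sp18),(sp28,sp50)),(sp47,((sp58,(sp56,sp59)),(sp27,(sp45,(sp5,sp39)))))).
Branch lengths along that path: 1.449 + 0.383 + 1.321 + 0.420 + 0.304 + 0.741 + 1.940 + 0.763 = 7.321.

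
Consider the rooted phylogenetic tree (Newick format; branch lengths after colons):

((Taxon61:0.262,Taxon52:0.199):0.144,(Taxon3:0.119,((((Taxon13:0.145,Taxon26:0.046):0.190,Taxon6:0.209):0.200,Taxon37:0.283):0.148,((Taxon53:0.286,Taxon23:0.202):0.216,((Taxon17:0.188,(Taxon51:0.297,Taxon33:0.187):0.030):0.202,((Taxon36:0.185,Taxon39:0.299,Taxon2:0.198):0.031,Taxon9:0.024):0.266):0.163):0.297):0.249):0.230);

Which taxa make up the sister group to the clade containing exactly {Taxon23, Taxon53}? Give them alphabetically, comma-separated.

Taxon17, Taxon2, Taxon33, Taxon36, Taxon39, Taxon51, Taxon9

The clade containing exactly {Taxon23, Taxon53} attaches to the tree at the node subtending ((Taxon53,Taxon23),((Taxon17,(Taxon51,Taxon33)),((Taxon36,Taxon39,Taxon2),Taxon9))).
The other lineage descending from that same node — the sister group — is ((Taxon17,(Taxon51,Taxon33)),((Taxon36,Taxon39,Taxon2),Taxon9)); its 7 tips in alphabetical order are the answer.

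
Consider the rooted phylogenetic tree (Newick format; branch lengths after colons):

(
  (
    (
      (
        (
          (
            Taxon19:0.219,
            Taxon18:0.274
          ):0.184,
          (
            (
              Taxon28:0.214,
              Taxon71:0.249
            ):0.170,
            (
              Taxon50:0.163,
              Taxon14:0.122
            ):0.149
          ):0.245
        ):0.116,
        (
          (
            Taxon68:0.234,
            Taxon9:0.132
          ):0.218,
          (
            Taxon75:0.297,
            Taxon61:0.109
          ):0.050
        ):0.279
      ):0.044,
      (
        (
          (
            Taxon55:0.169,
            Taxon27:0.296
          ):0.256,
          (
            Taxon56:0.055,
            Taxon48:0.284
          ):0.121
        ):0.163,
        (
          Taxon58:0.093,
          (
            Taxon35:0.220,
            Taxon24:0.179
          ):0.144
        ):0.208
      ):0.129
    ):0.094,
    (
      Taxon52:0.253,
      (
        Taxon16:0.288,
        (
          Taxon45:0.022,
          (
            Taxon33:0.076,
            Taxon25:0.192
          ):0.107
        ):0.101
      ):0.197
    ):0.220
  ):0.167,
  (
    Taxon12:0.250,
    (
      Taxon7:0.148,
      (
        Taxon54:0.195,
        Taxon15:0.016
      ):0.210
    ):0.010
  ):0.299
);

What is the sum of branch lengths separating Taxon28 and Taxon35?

The path runs Taxon28 → … → MRCA → … → Taxon35; the MRCA is the node subtending ((((Taxon19,Taxon18),((Taxon28,Taxon71),(Taxon50,Taxon14))),((Taxon68,Taxon9),(Taxon75,Taxon61))),(((Taxon55,Taxon27),(Taxon56,Taxon48)),(Taxon58,(Taxon35,Taxon24)))).
Branch lengths along that path: 0.214 + 0.170 + 0.245 + 0.116 + 0.044 + 0.129 + 0.208 + 0.144 + 0.220 = 1.490.

1.490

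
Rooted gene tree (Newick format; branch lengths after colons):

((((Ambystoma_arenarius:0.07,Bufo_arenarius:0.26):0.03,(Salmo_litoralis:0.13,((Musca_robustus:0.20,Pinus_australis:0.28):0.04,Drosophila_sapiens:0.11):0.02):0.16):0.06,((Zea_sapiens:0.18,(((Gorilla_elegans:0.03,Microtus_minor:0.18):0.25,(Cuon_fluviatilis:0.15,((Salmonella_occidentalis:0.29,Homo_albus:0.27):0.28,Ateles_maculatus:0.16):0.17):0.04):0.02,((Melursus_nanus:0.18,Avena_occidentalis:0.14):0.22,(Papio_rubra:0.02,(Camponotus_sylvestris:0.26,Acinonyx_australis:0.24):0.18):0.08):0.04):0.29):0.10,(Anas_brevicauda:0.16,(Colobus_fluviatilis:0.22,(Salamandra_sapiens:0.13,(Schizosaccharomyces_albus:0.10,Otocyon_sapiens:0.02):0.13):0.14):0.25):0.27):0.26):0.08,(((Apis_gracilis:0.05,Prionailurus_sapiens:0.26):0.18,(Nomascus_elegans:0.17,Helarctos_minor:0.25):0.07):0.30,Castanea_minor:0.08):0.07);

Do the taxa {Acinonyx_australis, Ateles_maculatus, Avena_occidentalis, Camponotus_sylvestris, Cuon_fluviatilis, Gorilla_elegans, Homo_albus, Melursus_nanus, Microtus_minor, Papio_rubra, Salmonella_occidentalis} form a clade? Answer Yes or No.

The most recent common ancestor of these taxa subtends (((Gorilla_elegans,Microtus_minor),(Cuon_fluviatilis,((Salmonella_occidentalis,Homo_albus),Ateles_maculatus))),((Melursus_nanus,Avena_occidentalis),(Papio_rubra,(Camponotus_sylvestris,Acinonyx_australis)))).
That clade has exactly 11 tips — every listed taxon and nothing else — so the group is monophyletic.

Yes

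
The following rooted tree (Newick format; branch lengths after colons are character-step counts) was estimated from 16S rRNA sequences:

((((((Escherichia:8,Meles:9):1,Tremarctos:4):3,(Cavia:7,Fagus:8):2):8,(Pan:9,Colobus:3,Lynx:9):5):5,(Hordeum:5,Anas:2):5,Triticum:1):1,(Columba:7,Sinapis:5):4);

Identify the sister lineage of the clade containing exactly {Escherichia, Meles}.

The clade containing exactly {Escherichia, Meles} attaches to the tree at the node subtending ((Escherichia,Meles),Tremarctos).
The other lineage descending from that same node — the sister group — is the single tip Tremarctos.

Tremarctos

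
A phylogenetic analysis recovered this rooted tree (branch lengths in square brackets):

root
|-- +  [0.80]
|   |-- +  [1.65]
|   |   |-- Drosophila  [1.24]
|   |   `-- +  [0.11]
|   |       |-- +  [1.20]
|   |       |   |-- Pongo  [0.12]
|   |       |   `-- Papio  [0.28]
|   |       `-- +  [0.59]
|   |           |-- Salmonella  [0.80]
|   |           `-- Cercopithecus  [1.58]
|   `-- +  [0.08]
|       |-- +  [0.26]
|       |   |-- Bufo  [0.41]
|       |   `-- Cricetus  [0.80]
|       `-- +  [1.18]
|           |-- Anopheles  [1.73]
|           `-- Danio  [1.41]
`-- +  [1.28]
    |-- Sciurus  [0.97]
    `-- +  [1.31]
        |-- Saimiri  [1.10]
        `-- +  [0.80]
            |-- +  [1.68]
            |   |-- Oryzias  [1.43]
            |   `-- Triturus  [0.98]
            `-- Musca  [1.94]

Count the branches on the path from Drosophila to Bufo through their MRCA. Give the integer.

5

The MRCA of Drosophila and Bufo is the node subtending ((Drosophila,((Pongo,Papio),(Salmonella,Cercopithecus))),((Bufo,Cricetus),(Anopheles,Danio))).
From Drosophila up to that node: 2 branches. From Bufo up to the same node: 3 branches. Total: 2 + 3 = 5.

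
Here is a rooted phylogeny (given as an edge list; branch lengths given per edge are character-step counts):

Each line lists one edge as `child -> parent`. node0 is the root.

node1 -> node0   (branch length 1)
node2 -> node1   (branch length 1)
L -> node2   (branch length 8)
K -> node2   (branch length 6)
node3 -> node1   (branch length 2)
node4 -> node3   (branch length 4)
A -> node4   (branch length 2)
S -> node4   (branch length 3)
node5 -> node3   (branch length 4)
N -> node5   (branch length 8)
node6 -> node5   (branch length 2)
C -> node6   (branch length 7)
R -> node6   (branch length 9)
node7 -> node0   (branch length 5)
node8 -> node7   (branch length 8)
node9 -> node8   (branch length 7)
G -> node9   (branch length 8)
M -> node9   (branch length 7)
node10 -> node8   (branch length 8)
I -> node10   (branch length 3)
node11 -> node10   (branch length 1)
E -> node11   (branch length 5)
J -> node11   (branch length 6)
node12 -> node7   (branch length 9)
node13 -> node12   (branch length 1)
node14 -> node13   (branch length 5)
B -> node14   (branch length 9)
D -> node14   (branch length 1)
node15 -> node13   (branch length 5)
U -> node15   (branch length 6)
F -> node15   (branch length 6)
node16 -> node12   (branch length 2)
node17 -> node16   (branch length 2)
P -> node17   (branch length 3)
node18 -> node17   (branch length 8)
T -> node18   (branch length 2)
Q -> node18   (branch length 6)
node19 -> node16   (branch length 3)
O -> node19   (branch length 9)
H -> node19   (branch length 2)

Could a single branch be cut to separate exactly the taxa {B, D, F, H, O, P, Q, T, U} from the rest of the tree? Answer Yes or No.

The most recent common ancestor of these taxa subtends (((B,D),(U,F)),((P,(T,Q)),(O,H))).
That clade has exactly 9 tips — every listed taxon and nothing else — so the group is monophyletic.

Yes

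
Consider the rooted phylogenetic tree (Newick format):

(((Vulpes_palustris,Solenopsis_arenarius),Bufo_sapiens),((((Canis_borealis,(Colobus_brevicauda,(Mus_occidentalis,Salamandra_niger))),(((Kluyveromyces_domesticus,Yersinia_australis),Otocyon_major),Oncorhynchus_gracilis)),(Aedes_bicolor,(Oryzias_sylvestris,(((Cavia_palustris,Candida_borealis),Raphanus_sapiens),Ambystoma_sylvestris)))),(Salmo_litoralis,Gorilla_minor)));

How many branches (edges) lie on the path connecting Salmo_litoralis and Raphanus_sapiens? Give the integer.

8

The MRCA of Salmo_litoralis and Raphanus_sapiens is the node subtending ((((Canis_borealis,(Colobus_brevicauda,(Mus_occidentalis,Salamandra_niger))),(((Kluyveromyces_domesticus,Yersinia_australis),Otocyon_major),Oncorhynchus_gracilis)),(Aedes_bicolor,(Oryzias_sylvestris,(((Cavia_palustris,Candida_borealis),Raphanus_sapiens),Ambystoma_sylvestris)))),(Salmo_litoralis,Gorilla_minor)).
From Salmo_litoralis up to that node: 2 branches. From Raphanus_sapiens up to the same node: 6 branches. Total: 2 + 6 = 8.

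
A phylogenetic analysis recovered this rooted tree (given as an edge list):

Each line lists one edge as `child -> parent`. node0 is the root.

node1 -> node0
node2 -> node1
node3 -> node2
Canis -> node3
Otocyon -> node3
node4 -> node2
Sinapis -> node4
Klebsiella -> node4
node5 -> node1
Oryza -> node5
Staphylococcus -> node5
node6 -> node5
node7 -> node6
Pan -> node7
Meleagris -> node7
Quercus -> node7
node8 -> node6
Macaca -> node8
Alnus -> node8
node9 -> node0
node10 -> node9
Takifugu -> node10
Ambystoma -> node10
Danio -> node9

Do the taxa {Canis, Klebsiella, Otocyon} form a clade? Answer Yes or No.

The MRCA of the listed taxa subtends ((Canis,Otocyon),(Sinapis,Klebsiella)).
That clade also contains Sinapis, which is not in the proposed group, so the group is not monophyletic.

No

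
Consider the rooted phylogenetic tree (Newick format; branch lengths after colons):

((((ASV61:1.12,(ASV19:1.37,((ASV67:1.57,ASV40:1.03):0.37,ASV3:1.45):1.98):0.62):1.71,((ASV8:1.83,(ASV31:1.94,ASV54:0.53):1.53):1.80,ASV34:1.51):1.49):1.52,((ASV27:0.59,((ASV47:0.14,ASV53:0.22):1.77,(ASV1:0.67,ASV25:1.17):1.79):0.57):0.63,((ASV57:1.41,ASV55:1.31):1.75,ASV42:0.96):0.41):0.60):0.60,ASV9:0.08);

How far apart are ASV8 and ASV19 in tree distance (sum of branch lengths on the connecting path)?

The path runs ASV8 → … → MRCA → … → ASV19; the MRCA is the node subtending ((ASV61,(ASV19,((ASV67,ASV40),ASV3))),((ASV8,(ASV31,ASV54)),ASV34)).
Branch lengths along that path: 1.83 + 1.80 + 1.49 + 1.71 + 0.62 + 1.37 = 8.82.

8.82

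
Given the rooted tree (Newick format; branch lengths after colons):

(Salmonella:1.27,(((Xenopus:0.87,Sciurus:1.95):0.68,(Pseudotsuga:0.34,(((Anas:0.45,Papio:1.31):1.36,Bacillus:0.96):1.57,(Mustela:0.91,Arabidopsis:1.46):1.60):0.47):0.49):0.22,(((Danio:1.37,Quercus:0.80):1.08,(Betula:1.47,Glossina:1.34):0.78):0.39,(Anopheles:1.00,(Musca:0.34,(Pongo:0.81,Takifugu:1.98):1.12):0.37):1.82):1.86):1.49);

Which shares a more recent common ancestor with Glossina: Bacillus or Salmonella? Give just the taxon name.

The MRCA of Glossina and Bacillus subtends (((Xenopus,Sciurus),(Pseudotsuga,(((Anas,Papio),Bacillus),(Mustela,Arabidopsis)))),(((Danio,Quercus),(Betula,Glossina)),(Anopheles,(Musca,(Pongo,Takifugu))))) (16 taxa).
The MRCA of Glossina and Salmonella is the root, subtending the entire tree (17 taxa).
The first is nested inside the second, so Glossina shares a more recent common ancestor with Bacillus.

Bacillus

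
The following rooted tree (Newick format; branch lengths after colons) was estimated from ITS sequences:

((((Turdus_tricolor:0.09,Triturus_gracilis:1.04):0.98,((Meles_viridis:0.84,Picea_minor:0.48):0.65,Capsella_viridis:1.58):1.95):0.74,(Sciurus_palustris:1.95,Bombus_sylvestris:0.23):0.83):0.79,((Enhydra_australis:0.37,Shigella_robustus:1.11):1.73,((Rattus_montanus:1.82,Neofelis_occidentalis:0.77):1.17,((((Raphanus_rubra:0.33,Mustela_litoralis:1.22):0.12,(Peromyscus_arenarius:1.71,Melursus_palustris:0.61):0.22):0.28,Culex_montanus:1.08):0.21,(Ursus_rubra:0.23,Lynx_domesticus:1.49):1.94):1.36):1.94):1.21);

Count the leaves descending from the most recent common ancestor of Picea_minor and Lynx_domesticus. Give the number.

18

The MRCA of Picea_minor and Lynx_domesticus is the root, so the clade is the entire tree.
That clade contains 18 terminal taxa: Bombus_sylvestris, Capsella_viridis, Culex_montanus, Enhydra_australis, Lynx_domesticus, Meles_viridis, Melursus_palustris, Mustela_litoralis, Neofelis_occidentalis, Peromyscus_arenarius, Picea_minor, Raphanus_rubra, Rattus_montanus, Sciurus_palustris, Shigella_robustus, Triturus_gracilis, Turdus_tricolor, Ursus_rubra.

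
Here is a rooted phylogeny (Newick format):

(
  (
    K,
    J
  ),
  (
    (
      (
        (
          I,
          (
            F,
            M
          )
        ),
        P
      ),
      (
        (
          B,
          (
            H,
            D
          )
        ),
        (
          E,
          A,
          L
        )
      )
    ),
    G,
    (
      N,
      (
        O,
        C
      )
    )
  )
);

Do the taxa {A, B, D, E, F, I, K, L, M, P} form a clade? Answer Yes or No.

No

The MRCA of the listed taxa is the root, so the smallest clade containing them is the whole tree.
That clade also contains C, G, H, J, N, O, which are not in the proposed group, so the group is not monophyletic.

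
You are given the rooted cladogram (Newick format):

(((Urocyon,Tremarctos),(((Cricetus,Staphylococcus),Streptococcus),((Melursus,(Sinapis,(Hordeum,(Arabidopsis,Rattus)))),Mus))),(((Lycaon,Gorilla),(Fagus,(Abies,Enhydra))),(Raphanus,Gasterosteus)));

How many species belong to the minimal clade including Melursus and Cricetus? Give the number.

The MRCA of Melursus and Cricetus is the node subtending (((Cricetus,Staphylococcus),Streptococcus),((Melursus,(Sinapis,(Hordeum,(Arabidopsis,Rattus)))),Mus)).
That clade contains 9 terminal taxa: Arabidopsis, Cricetus, Hordeum, Melursus, Mus, Rattus, Sinapis, Staphylococcus, Streptococcus.

9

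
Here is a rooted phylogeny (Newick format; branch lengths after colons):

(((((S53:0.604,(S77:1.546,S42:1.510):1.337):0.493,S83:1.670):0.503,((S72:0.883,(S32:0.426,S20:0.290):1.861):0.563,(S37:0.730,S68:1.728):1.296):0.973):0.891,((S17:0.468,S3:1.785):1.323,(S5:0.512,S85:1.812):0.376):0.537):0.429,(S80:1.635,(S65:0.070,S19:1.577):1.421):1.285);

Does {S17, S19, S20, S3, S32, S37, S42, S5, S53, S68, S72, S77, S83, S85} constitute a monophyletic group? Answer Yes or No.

No

The MRCA of the listed taxa is the root, so the smallest clade containing them is the whole tree.
That clade also contains S65, S80, which are not in the proposed group, so the group is not monophyletic.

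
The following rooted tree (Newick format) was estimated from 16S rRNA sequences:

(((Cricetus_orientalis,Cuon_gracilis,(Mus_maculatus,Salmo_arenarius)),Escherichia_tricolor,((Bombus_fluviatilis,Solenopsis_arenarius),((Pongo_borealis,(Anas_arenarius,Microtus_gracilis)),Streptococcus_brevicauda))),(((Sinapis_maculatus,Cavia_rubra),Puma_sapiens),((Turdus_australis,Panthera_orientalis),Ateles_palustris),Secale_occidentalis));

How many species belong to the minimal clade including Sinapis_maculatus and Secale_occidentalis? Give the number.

7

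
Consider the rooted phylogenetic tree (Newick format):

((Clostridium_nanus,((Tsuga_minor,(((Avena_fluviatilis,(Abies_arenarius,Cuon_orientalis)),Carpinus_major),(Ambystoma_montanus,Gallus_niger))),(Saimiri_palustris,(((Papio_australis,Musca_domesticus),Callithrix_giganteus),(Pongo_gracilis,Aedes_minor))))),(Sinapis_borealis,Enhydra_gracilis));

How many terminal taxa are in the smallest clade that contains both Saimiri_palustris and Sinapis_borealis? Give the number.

The MRCA of Saimiri_palustris and Sinapis_borealis is the root, so the clade is the entire tree.
That clade contains 16 terminal taxa: Abies_arenarius, Aedes_minor, Ambystoma_montanus, Avena_fluviatilis, Callithrix_giganteus, Carpinus_major, Clostridium_nanus, Cuon_orientalis, Enhydra_gracilis, Gallus_niger, Musca_domesticus, Papio_australis, Pongo_gracilis, Saimiri_palustris, Sinapis_borealis, Tsuga_minor.

16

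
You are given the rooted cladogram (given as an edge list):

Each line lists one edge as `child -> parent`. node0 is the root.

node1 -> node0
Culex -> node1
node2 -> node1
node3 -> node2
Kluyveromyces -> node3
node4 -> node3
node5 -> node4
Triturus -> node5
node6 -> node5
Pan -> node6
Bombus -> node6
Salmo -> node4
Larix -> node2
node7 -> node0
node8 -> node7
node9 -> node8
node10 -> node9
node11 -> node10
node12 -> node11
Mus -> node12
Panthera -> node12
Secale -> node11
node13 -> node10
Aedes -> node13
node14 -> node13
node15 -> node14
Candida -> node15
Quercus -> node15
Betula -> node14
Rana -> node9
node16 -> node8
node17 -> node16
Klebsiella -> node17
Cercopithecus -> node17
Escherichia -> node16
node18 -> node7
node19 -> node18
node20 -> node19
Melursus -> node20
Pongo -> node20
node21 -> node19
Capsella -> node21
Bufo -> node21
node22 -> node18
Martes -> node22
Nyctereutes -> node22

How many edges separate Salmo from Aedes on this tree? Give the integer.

11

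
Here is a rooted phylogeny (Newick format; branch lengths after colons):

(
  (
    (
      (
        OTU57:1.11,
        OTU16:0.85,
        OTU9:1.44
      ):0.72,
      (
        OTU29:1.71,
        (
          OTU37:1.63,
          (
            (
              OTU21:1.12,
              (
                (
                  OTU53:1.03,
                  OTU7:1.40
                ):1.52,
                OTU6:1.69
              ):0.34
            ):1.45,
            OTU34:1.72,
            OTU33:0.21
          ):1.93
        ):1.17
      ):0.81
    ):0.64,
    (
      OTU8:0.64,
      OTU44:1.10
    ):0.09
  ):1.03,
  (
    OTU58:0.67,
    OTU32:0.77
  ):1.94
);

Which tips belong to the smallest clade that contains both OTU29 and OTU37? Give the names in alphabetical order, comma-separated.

Tracing OTU29: it sits inside (OTU29,(OTU37,((OTU21,((OTU53,OTU7),OTU6)),OTU34,OTU33))).
Tracing OTU37: it sits inside (OTU37,((OTU21,((OTU53,OTU7),OTU6)),OTU34,OTU33)).
The smallest clade enclosing both is (OTU29,(OTU37,((OTU21,((OTU53,OTU7),OTU6)),OTU34,OTU33))); the answer is its 8 terminal taxa in alphabetical order.

OTU21, OTU29, OTU33, OTU34, OTU37, OTU53, OTU6, OTU7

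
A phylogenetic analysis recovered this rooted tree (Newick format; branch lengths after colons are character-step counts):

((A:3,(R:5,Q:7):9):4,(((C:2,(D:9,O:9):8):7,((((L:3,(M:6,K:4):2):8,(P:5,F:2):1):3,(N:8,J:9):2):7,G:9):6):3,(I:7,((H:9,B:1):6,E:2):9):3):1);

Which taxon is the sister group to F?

F attaches to the tree at the node subtending (P,F).
The other lineage descending from that same node — the sister group — is the single tip P.

P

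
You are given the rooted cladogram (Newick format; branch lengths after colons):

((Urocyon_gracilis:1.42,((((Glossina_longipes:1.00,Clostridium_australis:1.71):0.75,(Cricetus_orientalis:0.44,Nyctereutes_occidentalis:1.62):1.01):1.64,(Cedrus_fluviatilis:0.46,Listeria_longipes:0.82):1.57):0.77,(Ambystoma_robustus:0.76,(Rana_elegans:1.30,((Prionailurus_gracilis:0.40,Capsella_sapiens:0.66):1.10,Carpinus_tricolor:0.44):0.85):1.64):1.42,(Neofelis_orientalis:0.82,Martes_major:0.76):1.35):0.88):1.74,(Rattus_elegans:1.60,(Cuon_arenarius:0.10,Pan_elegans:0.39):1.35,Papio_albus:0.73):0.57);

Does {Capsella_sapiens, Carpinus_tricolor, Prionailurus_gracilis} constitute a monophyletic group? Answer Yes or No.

Yes

The most recent common ancestor of these taxa subtends ((Prionailurus_gracilis,Capsella_sapiens),Carpinus_tricolor).
That clade has exactly 3 tips — every listed taxon and nothing else — so the group is monophyletic.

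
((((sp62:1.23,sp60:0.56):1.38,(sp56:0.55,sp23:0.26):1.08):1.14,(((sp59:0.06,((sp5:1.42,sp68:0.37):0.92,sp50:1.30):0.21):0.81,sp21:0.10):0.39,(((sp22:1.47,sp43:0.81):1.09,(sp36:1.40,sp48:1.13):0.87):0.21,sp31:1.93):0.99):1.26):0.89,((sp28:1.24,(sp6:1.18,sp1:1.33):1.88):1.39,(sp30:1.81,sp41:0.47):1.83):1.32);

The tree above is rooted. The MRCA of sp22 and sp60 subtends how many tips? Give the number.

14

The MRCA of sp22 and sp60 is the node subtending (((sp62,sp60),(sp56,sp23)),(((sp59,((sp5,sp68),sp50)),sp21),(((sp22,sp43),(sp36,sp48)),sp31))).
That clade contains 14 terminal taxa: sp21, sp22, sp23, sp31, sp36, sp43, sp48, sp5, sp50, sp56, sp59, sp60, sp62, sp68.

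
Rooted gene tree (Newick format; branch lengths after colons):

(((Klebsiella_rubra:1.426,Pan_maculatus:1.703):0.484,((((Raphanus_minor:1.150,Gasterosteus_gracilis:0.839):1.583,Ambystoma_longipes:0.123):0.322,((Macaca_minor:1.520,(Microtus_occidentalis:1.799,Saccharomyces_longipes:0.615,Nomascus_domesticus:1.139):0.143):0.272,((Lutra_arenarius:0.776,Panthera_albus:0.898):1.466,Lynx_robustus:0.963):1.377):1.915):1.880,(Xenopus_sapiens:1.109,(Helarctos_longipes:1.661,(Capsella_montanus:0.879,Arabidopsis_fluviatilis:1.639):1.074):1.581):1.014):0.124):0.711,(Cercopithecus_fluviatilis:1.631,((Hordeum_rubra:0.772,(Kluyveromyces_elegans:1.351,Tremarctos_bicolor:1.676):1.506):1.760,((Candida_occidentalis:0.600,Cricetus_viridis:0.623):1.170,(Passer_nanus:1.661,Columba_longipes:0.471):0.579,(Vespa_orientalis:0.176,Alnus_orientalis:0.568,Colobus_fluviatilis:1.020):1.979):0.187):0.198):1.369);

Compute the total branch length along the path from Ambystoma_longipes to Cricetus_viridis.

6.707

The path runs Ambystoma_longipes → … → MRCA → … → Cricetus_viridis; the MRCA is the root of the tree.
Branch lengths along that path: 0.123 + 0.322 + 1.880 + 0.124 + 0.711 + 1.369 + 0.198 + 0.187 + 1.170 + 0.623 = 6.707.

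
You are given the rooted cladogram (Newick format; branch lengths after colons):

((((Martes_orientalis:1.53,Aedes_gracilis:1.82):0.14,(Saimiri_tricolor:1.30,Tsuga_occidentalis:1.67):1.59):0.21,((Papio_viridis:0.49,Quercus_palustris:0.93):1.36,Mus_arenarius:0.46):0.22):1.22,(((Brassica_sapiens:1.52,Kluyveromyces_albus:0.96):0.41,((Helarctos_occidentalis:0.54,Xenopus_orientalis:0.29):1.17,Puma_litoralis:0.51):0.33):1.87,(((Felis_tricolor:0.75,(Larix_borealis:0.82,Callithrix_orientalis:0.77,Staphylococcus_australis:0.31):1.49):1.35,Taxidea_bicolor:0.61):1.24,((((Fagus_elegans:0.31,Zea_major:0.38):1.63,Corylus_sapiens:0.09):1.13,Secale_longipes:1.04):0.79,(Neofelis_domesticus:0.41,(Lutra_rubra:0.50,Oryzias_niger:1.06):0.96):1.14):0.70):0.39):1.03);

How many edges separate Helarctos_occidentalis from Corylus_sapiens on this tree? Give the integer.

9

The MRCA of Helarctos_occidentalis and Corylus_sapiens is the node subtending (((Brassica_sapiens,Kluyveromyces_albus),((Helarctos_occidentalis,Xenopus_orientalis),Puma_litoralis)),(((Felis_tricolor,(Larix_borealis,Callithrix_orientalis,Staphylococcus_australis)),Taxidea_bicolor),((((Fagus_elegans,Zea_major),Corylus_sapiens),Secale_longipes),(Neofelis_domesticus,(Lutra_rubra,Oryzias_niger))))).
From Helarctos_occidentalis up to that node: 4 branches. From Corylus_sapiens up to the same node: 5 branches. Total: 4 + 5 = 9.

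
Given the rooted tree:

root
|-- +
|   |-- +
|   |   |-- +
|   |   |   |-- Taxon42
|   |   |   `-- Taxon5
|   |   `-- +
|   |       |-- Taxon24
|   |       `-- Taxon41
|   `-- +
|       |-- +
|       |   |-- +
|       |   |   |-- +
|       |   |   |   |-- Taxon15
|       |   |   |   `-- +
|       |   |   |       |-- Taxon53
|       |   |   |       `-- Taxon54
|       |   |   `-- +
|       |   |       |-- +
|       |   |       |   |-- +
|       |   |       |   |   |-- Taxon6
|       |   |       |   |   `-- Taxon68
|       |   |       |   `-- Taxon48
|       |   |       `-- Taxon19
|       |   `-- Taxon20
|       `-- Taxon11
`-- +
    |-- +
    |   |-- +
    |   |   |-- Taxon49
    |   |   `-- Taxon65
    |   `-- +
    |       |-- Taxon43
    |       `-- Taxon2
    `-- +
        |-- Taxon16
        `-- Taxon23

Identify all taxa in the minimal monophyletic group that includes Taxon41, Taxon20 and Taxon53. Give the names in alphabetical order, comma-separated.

Taxon11, Taxon15, Taxon19, Taxon20, Taxon24, Taxon41, Taxon42, Taxon48, Taxon5, Taxon53, Taxon54, Taxon6, Taxon68

Tracing Taxon41: it sits inside (Taxon24,Taxon41).
Tracing Taxon20: it sits inside (((Taxon15,(Taxon53,Taxon54)),(((Taxon6,Taxon68),Taxon48),Taxon19)),Taxon20).
Tracing Taxon53: it sits inside (Taxon53,Taxon54).
The smallest clade enclosing all 3 is (((Taxon42,Taxon5),(Taxon24,Taxon41)),((((Taxon15,(Taxon53,Taxon54)),(((Taxon6,Taxon68),Taxon48),Taxon19)),Taxon20),Taxon11)); the answer is its 13 terminal taxa in alphabetical order.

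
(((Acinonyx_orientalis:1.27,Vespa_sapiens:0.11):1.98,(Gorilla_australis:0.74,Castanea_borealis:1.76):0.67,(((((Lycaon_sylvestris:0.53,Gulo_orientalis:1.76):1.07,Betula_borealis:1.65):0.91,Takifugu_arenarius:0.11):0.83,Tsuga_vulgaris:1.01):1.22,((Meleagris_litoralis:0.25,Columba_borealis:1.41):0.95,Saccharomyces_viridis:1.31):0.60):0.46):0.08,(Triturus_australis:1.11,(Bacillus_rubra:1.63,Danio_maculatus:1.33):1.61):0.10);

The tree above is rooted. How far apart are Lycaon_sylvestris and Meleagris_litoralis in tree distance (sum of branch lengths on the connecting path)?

6.36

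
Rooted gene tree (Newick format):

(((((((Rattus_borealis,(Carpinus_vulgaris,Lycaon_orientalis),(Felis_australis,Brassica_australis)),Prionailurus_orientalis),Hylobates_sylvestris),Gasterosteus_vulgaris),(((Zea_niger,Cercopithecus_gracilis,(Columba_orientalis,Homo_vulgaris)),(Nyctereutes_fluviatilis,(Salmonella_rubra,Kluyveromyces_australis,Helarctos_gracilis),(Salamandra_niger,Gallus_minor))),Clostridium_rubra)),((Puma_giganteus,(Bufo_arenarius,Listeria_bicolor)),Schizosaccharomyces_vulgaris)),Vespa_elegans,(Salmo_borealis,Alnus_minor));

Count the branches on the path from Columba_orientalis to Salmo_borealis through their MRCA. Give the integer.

The MRCA of Columba_orientalis and Salmo_borealis is the root of the tree.
From Columba_orientalis up to that node: 7 branches. From Salmo_borealis up to the same node: 2 branches. Total: 7 + 2 = 9.

9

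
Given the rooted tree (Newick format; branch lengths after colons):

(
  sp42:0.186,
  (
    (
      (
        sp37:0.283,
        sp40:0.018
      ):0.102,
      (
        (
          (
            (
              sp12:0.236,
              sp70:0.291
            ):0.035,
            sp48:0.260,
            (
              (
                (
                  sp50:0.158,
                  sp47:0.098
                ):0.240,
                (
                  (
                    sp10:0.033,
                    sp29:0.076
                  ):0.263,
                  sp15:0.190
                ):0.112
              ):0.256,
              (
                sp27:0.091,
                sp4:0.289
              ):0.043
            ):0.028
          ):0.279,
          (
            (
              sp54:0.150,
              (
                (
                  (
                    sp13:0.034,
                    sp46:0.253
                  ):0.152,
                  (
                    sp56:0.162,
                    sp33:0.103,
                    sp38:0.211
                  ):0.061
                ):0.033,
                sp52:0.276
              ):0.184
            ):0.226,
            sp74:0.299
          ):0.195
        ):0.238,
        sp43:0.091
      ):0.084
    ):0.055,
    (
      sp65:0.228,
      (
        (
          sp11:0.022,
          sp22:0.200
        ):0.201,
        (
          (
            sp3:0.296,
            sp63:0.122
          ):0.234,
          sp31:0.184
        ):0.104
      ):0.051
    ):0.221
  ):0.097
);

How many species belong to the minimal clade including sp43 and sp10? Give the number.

19

The MRCA of sp43 and sp10 is the node subtending ((((sp12,sp70),sp48,(((sp50,sp47),((sp10,sp29),sp15)),(sp27,sp4))),((sp54,(((sp13,sp46),(sp56,sp33,sp38)),sp52)),sp74)),sp43).
That clade contains 19 terminal taxa: sp10, sp12, sp13, sp15, sp27, sp29, sp33, sp38, sp4, sp43, sp46, sp47, sp48, sp50, sp52, sp54, sp56, sp70, sp74.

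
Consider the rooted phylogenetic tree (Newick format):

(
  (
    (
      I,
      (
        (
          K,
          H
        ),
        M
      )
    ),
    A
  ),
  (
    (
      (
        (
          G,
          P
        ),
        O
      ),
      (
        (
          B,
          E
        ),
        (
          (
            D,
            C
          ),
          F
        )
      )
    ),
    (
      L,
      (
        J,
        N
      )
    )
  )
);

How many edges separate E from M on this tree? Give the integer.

The MRCA of E and M is the root of the tree.
From E up to that node: 5 branches. From M up to the same node: 4 branches. Total: 5 + 4 = 9.

9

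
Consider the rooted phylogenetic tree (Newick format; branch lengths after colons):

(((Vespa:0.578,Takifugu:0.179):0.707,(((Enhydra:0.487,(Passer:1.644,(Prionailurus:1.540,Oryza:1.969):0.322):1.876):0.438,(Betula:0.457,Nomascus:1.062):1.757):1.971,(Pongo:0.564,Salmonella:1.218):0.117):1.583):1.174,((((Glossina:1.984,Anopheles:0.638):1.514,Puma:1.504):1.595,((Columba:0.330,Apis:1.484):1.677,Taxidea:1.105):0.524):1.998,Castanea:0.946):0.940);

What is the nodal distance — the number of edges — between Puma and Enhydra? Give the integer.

9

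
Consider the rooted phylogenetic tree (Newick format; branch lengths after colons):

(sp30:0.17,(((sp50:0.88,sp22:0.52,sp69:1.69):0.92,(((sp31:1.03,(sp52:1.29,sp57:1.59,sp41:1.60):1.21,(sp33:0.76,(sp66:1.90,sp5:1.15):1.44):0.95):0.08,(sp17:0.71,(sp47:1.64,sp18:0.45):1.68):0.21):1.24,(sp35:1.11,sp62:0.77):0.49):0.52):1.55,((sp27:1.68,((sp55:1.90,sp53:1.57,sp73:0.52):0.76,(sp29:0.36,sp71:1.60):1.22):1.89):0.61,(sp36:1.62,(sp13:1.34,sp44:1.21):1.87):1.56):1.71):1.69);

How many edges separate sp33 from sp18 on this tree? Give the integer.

6

The MRCA of sp33 and sp18 is the node subtending ((sp31,(sp52,sp57,sp41),(sp33,(sp66,sp5))),(sp17,(sp47,sp18))).
From sp33 up to that node: 3 branches. From sp18 up to the same node: 3 branches. Total: 3 + 3 = 6.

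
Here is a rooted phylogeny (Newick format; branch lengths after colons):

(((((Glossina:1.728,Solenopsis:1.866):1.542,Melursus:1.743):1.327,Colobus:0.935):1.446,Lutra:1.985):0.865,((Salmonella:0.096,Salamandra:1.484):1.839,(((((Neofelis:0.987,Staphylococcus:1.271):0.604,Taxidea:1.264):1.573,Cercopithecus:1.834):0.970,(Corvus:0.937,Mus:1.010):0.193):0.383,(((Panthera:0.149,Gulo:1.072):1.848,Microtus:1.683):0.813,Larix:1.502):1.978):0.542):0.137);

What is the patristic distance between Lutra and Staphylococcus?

The path runs Lutra → … → MRCA → … → Staphylococcus; the MRCA is the root of the tree.
Branch lengths along that path: 1.985 + 0.865 + 0.137 + 0.542 + 0.383 + 0.970 + 1.573 + 0.604 + 1.271 = 8.330.

8.330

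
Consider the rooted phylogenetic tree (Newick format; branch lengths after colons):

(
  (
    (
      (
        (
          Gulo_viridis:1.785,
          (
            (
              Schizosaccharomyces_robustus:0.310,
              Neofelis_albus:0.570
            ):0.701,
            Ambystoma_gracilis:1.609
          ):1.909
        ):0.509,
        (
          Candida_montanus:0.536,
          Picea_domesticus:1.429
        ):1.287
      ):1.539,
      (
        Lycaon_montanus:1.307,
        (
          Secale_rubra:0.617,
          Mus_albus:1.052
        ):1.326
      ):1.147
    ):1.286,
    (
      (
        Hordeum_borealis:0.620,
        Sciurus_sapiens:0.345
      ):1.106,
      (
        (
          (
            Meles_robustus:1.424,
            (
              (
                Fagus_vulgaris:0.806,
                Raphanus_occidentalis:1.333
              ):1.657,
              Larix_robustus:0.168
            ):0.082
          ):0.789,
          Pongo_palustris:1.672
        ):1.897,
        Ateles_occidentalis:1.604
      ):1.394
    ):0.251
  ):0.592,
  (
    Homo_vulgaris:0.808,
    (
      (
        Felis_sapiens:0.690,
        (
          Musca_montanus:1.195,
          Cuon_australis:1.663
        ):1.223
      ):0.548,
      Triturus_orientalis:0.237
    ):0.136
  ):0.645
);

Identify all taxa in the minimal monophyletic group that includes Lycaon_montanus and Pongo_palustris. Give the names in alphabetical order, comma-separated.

Ambystoma_gracilis, Ateles_occidentalis, Candida_montanus, Fagus_vulgaris, Gulo_viridis, Hordeum_borealis, Larix_robustus, Lycaon_montanus, Meles_robustus, Mus_albus, Neofelis_albus, Picea_domesticus, Pongo_palustris, Raphanus_occidentalis, Schizosaccharomyces_robustus, Sciurus_sapiens, Secale_rubra

Tracing Lycaon_montanus: it sits inside (Lycaon_montanus,(Secale_rubra,Mus_albus)).
Tracing Pongo_palustris: it sits inside ((Meles_robustus,((Fagus_vulgaris,Raphanus_occidentalis),Larix_robustus)),Pongo_palustris).
The smallest clade enclosing both is ((((Gulo_viridis,((Schizosaccharomyces_robustus,Neofelis_albus),Ambystoma_gracilis)),(Candida_montanus,Picea_domesticus)),(Lycaon_montanus,(Secale_rubra,Mus_albus))),((Hordeum_borealis,Sciurus_sapiens),(((Meles_robustus,((Fagus_vulgaris,Raphanus_occidentalis),Larix_robustus)),Pongo_palustris),Ateles_occidentalis))); the answer is its 17 terminal taxa in alphabetical order.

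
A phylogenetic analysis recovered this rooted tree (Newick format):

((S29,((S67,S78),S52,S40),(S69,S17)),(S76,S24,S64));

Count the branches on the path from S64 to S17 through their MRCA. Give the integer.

5

The MRCA of S64 and S17 is the root of the tree.
From S64 up to that node: 2 branches. From S17 up to the same node: 3 branches. Total: 2 + 3 = 5.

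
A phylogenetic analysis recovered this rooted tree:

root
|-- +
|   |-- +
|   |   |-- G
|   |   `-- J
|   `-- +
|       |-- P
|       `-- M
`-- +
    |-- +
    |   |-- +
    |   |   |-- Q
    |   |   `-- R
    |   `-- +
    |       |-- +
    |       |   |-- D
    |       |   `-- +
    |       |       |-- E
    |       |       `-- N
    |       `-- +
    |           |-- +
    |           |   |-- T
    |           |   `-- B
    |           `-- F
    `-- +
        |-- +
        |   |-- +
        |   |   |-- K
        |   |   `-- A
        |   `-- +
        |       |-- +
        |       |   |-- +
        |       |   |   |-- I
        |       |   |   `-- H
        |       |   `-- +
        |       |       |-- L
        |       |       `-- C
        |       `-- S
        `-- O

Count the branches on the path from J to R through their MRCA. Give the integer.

7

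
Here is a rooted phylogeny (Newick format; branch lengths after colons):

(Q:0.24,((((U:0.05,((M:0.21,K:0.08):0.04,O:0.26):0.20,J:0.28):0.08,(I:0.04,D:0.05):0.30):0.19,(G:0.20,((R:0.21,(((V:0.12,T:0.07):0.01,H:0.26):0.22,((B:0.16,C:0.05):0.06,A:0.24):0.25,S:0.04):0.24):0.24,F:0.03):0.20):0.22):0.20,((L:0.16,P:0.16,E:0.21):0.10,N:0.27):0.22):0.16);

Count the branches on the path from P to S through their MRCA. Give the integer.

The MRCA of P and S is the node subtending ((((U,((M,K),O),J),(I,D)),(G,((R,(((V,T),H),((B,C),A),S)),F))),((L,P,E),N)).
From P up to that node: 3 branches. From S up to the same node: 6 branches. Total: 3 + 6 = 9.

9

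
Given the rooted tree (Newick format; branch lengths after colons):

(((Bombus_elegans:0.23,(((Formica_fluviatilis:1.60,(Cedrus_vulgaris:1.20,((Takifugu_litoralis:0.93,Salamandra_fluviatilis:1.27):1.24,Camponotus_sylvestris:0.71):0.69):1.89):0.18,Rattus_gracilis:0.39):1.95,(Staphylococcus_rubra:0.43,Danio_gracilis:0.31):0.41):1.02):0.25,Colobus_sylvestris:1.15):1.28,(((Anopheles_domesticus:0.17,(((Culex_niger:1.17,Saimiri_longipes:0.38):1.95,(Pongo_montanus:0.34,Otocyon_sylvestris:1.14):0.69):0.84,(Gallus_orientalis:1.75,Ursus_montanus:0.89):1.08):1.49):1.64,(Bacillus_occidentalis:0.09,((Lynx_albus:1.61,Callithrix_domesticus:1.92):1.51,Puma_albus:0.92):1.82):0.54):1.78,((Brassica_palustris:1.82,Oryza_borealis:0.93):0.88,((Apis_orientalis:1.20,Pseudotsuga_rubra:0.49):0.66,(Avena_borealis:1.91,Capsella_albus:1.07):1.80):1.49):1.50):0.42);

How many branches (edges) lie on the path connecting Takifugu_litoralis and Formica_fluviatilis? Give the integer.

5

The MRCA of Takifugu_litoralis and Formica_fluviatilis is the node subtending (Formica_fluviatilis,(Cedrus_vulgaris,((Takifugu_litoralis,Salamandra_fluviatilis),Camponotus_sylvestris))).
From Takifugu_litoralis up to that node: 4 branches. From Formica_fluviatilis up to the same node: 1 branch. Total: 4 + 1 = 5.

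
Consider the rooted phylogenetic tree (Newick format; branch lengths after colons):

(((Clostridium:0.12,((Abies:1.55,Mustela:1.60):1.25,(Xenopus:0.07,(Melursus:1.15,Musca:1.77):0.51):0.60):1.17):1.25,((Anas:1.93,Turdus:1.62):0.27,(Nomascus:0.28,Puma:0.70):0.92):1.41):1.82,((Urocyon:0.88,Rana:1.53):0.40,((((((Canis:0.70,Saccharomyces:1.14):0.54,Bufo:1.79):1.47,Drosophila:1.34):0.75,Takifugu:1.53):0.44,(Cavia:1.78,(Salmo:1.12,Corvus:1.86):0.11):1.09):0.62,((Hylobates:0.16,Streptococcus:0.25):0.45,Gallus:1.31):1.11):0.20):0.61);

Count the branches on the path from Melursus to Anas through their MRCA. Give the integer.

The MRCA of Melursus and Anas is the node subtending ((Clostridium,((Abies,Mustela),(Xenopus,(Melursus,Musca)))),((Anas,Turdus),(Nomascus,Puma))).
From Melursus up to that node: 5 branches. From Anas up to the same node: 3 branches. Total: 5 + 3 = 8.

8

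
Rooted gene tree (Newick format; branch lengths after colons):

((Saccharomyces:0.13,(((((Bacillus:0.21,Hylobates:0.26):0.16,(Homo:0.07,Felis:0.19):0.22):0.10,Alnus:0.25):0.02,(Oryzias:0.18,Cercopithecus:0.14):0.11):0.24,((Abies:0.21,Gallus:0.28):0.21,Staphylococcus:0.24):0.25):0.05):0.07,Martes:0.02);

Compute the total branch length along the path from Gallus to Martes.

0.88

The path runs Gallus → … → MRCA → … → Martes; the MRCA is the root of the tree.
Branch lengths along that path: 0.28 + 0.21 + 0.25 + 0.05 + 0.07 + 0.02 = 0.88.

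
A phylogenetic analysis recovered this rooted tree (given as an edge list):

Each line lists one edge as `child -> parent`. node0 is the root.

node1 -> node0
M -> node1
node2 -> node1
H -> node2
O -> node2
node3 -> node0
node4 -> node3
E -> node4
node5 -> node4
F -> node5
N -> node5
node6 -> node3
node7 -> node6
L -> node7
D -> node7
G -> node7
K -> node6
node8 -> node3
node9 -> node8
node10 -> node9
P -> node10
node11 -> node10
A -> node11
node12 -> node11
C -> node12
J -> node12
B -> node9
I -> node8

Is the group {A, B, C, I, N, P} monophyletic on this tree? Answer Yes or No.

No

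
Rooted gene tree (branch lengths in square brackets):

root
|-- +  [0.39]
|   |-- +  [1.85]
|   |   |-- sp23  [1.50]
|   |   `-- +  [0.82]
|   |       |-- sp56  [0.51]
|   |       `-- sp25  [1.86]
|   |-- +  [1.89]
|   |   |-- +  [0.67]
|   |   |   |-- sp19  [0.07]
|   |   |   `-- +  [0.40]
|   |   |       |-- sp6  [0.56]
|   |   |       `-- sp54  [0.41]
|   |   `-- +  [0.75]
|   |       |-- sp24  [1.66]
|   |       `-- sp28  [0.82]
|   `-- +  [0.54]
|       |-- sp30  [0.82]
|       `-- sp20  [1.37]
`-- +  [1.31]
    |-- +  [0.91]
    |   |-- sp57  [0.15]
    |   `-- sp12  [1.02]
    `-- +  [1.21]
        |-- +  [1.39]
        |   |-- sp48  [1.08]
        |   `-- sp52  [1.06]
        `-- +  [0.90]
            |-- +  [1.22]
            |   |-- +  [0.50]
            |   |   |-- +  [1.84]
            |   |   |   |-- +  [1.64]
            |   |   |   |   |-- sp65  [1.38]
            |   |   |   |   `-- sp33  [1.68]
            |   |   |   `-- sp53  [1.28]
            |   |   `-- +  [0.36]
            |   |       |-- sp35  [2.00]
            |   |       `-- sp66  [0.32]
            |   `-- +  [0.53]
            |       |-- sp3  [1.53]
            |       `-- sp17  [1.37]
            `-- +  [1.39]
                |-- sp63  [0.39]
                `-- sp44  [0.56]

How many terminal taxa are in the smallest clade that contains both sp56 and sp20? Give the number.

10

The MRCA of sp56 and sp20 is the node subtending ((sp23,(sp56,sp25)),((sp19,(sp6,sp54)),(sp24,sp28)),(sp30,sp20)).
That clade contains 10 terminal taxa: sp19, sp20, sp23, sp24, sp25, sp28, sp30, sp54, sp56, sp6.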